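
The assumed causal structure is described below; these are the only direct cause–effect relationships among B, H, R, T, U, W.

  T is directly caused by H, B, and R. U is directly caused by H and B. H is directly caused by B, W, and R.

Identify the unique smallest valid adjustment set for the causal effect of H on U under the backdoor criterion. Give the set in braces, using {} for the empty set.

Variables eligible for adjustment (non-descendants of H, excluding H and U): {B, R, W}.
Backdoor paths from H to U:
  P1: H <- B -> U
  P2: H <- R -> T <- B -> U
The empty set is not sufficient: P1 (H <- B -> U) has no collider blocking it and no conditioned non-collider, so it is open.
Try {B}:
  P1: blocked at fork node B ∈ conditioning set.
  P2: blocked at collider T (neither it nor any descendant is in the conditioning set).
{B} contains no descendant of H and blocks every backdoor path.
No other singleton works — e.g. {W} leaves P1 open — so {B} is the unique smallest valid adjustment set.

{B}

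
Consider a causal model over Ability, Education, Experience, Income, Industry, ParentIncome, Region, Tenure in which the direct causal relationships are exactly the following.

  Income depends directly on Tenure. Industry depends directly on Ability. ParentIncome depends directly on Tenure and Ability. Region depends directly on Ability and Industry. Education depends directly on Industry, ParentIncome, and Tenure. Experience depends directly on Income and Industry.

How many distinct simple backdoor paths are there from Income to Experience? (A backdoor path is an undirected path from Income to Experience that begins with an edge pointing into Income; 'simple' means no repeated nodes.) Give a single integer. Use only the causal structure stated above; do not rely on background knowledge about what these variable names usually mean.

6

A backdoor path from Income to Experience is any simple undirected path whose first edge points into Income (i.e. leaves Income via a parent).
Parents of Income: {Tenure}.
Enumerating:
  P1: Income <- Tenure -> ParentIncome <- Ability -> Industry -> Experience
  P2: Income <- Tenure -> ParentIncome <- Ability -> Region <- Industry -> Experience
  P3: Income <- Tenure -> ParentIncome -> Education <- Industry -> Experience
  P4: Income <- Tenure -> Education <- Industry -> Experience
  P5: Income <- Tenure -> Education <- ParentIncome <- Ability -> Industry -> Experience
  P6: Income <- Tenure -> Education <- ParentIncome <- Ability -> Region <- Industry -> Experience
That exhausts the simple backdoor paths. Count: 6.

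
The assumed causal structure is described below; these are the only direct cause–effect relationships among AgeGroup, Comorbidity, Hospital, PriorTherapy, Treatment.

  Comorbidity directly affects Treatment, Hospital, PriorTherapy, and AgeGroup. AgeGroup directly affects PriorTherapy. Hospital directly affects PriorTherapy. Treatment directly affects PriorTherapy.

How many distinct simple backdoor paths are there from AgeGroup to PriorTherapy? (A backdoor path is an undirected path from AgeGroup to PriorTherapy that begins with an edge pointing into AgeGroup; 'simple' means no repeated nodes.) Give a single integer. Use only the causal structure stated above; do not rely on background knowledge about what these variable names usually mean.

A backdoor path from AgeGroup to PriorTherapy is any simple undirected path whose first edge points into AgeGroup (i.e. leaves AgeGroup via a parent).
Parents of AgeGroup: {Comorbidity}.
Enumerating:
  P1: AgeGroup <- Comorbidity -> Hospital -> PriorTherapy
  P2: AgeGroup <- Comorbidity -> Treatment -> PriorTherapy
  P3: AgeGroup <- Comorbidity -> PriorTherapy
That exhausts the simple backdoor paths. Count: 3.

3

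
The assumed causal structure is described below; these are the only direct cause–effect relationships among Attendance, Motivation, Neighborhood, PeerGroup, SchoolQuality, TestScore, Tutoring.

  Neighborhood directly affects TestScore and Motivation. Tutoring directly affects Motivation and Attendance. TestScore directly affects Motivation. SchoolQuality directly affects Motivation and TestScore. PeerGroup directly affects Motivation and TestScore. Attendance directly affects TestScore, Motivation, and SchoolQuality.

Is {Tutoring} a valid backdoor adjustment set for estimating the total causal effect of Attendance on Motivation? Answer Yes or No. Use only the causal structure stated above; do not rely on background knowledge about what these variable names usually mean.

Yes

Backdoor paths from Attendance to Motivation (paths whose first edge points into Attendance):
  P1: Attendance <- Tutoring -> Motivation
Condition 1 (no descendant of Attendance in the set): holds — descendants of Attendance are {Motivation, SchoolQuality, TestScore}; none are in {Tutoring}.
Condition 2 (every backdoor path blocked by {Tutoring}):
  P1: blocked at fork node Tutoring ∈ conditioning set.
{Tutoring} satisfies the backdoor criterion.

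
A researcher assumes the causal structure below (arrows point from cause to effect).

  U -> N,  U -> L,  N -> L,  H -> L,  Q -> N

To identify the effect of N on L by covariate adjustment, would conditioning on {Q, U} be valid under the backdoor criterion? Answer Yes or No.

Yes

Backdoor paths from N to L (paths whose first edge points into N):
  P1: N <- U -> L
Condition 1 (no descendant of N in the set): holds — descendants of N are {L}; none are in {Q, U}.
Condition 2 (every backdoor path blocked by {Q, U}):
  P1: blocked at fork node U ∈ conditioning set.
{Q, U} satisfies the backdoor criterion.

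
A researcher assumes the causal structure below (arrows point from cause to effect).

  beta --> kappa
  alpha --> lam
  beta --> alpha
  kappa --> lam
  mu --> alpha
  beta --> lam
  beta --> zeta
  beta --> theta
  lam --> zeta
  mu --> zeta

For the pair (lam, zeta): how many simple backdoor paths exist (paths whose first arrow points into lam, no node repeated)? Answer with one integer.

A backdoor path from lam to zeta is any simple undirected path whose first edge points into lam (i.e. leaves lam via a parent).
Parents of lam: {alpha, beta, kappa}.
Enumerating:
  P1: lam <- beta -> alpha <- mu -> zeta
  P2: lam <- beta -> zeta
  P3: lam <- alpha <- mu -> zeta
  P4: lam <- alpha <- beta -> zeta
  P5: lam <- kappa <- beta -> alpha <- mu -> zeta
  P6: lam <- kappa <- beta -> zeta
That exhausts the simple backdoor paths. Count: 6.

6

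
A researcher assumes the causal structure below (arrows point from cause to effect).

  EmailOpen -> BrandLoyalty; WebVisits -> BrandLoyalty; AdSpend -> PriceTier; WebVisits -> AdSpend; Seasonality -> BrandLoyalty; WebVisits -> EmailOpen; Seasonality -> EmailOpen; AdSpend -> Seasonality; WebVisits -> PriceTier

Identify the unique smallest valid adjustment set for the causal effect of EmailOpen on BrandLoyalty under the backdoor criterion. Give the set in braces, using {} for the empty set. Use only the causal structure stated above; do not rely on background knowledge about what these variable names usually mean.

{Seasonality, WebVisits}

Variables eligible for adjustment (non-descendants of EmailOpen, excluding EmailOpen and BrandLoyalty): {AdSpend, PriceTier, Seasonality, WebVisits}.
Backdoor paths from EmailOpen to BrandLoyalty:
  P1: EmailOpen <- WebVisits -> AdSpend -> Seasonality -> BrandLoyalty
  P2: EmailOpen <- WebVisits -> BrandLoyalty
  P3: EmailOpen <- WebVisits -> PriceTier <- AdSpend -> Seasonality -> BrandLoyalty
  P4: EmailOpen <- Seasonality <- AdSpend <- WebVisits -> BrandLoyalty
  P5: EmailOpen <- Seasonality <- AdSpend -> PriceTier <- WebVisits -> BrandLoyalty
  P6: EmailOpen <- Seasonality -> BrandLoyalty
The empty set is not sufficient: P1 (EmailOpen <- WebVisits -> AdSpend -> Seasonality -> BrandLoyalty) has no collider blocking it and no conditioned non-collider, so it is open.
Try {Seasonality, WebVisits}:
  P1: blocked at fork node WebVisits ∈ conditioning set.
  P2: blocked at fork node WebVisits ∈ conditioning set.
  P3: blocked at fork node WebVisits ∈ conditioning set.
  P4: blocked at chain node Seasonality ∈ conditioning set.
  P5: blocked at chain node Seasonality ∈ conditioning set.
  P6: blocked at fork node Seasonality ∈ conditioning set.
{Seasonality, WebVisits} contains no descendant of EmailOpen and blocks every backdoor path.
Every element of {Seasonality, WebVisits} is needed (dropping Seasonality leaves P6 open; dropping WebVisits leaves P2 open), so no proper subset is valid.
Among all size-2 subsets of the eligible variables, only {Seasonality, WebVisits} blocks every backdoor path, so it is the unique smallest valid adjustment set.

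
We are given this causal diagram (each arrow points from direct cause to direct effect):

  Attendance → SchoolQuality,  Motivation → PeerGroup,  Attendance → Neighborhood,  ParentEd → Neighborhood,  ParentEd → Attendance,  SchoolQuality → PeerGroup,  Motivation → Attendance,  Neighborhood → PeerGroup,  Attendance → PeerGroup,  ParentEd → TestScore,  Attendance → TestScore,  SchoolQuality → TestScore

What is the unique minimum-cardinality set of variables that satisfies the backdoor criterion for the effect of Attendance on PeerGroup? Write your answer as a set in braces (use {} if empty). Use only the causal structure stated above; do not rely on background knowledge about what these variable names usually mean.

{Motivation, ParentEd}

Variables eligible for adjustment (non-descendants of Attendance, excluding Attendance and PeerGroup): {Motivation, ParentEd}.
Backdoor paths from Attendance to PeerGroup:
  P1: Attendance <- ParentEd -> Neighborhood -> PeerGroup
  P2: Attendance <- ParentEd -> TestScore <- SchoolQuality -> PeerGroup
  P3: Attendance <- Motivation -> PeerGroup
The empty set is not sufficient: P1 (Attendance <- ParentEd -> Neighborhood -> PeerGroup) has no collider blocking it and no conditioned non-collider, so it is open.
Try {Motivation, ParentEd}:
  P1: blocked at fork node ParentEd ∈ conditioning set.
  P2: blocked at fork node ParentEd ∈ conditioning set.
  P3: blocked at fork node Motivation ∈ conditioning set.
{Motivation, ParentEd} contains no descendant of Attendance and blocks every backdoor path.
Every element of {Motivation, ParentEd} is needed (dropping Motivation leaves P3 open; dropping ParentEd leaves P1 open), so no proper subset is valid.
Among all size-2 subsets of the eligible variables, only {Motivation, ParentEd} blocks every backdoor path, so it is the unique smallest valid adjustment set.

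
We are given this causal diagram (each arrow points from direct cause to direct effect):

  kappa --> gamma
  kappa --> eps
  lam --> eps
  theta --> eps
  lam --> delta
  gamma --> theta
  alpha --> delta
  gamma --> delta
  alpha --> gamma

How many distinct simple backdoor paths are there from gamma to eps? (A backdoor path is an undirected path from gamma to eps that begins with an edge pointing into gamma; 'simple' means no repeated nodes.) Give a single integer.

A backdoor path from gamma to eps is any simple undirected path whose first edge points into gamma (i.e. leaves gamma via a parent).
Parents of gamma: {alpha, kappa}.
Enumerating:
  P1: gamma <- alpha -> delta <- lam -> eps
  P2: gamma <- kappa -> eps
That exhausts the simple backdoor paths. Count: 2.

2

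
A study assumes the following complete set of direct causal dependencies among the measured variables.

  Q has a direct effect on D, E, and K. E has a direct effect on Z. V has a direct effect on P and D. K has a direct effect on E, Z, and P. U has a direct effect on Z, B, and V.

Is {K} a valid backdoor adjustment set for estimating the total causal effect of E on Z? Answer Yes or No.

Yes

Backdoor paths from E to Z (paths whose first edge points into E):
  P1: E <- Q -> D <- V <- U -> Z
  P2: E <- Q -> D <- V -> P <- K -> Z
  P3: E <- Q -> K -> P <- V <- U -> Z
  P4: E <- Q -> K -> Z
  P5: E <- K <- Q -> D <- V <- U -> Z
  P6: E <- K -> P <- V <- U -> Z
  P7: E <- K -> Z
Condition 1 (no descendant of E in the set): holds — descendants of E are {Z}; none are in {K}.
Condition 2 (every backdoor path blocked by {K}):
  P1: blocked at collider D (neither it nor any descendant is in the conditioning set).
  P2: blocked at collider D (neither it nor any descendant is in the conditioning set).
  P3: blocked at chain node K ∈ conditioning set.
  P4: blocked at chain node K ∈ conditioning set.
  P5: blocked at chain node K ∈ conditioning set.
  P6: blocked at fork node K ∈ conditioning set.
  P7: blocked at fork node K ∈ conditioning set.
{K} satisfies the backdoor criterion.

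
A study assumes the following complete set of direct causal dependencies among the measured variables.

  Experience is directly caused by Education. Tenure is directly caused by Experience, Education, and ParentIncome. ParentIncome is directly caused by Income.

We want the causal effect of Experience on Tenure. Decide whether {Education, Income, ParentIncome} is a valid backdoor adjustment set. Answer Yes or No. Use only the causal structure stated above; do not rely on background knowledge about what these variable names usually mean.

Yes

Backdoor paths from Experience to Tenure (paths whose first edge points into Experience):
  P1: Experience <- Education -> Tenure
Condition 1 (no descendant of Experience in the set): holds — descendants of Experience are {Tenure}; none are in {Education, Income, ParentIncome}.
Condition 2 (every backdoor path blocked by {Education, Income, ParentIncome}):
  P1: blocked at fork node Education ∈ conditioning set.
{Education, Income, ParentIncome} satisfies the backdoor criterion.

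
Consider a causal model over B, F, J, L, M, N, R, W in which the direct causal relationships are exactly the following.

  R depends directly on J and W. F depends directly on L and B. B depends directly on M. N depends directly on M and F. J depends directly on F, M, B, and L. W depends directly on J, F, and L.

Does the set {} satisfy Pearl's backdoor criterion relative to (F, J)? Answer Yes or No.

No

Backdoor paths from F to J (paths whose first edge points into F):
  P1: F <- L -> J
  P2: F <- L -> W <- J
  P3: F <- L -> W -> R <- J
  P4: F <- B <- M -> J
  P5: F <- B -> J
Condition 1 (no descendant of F in the set): holds — descendants of F are {J, N, R, W}; none are in {}.
Condition 2 (every backdoor path blocked by {}):
  P1: open — no interior node is in the conditioning set.
  P2: blocked at collider W (neither it nor any descendant is in the conditioning set).
  P3: blocked at collider R (neither it nor any descendant is in the conditioning set).
  P4: open — no interior node is in the conditioning set.
  P5: open — no interior node is in the conditioning set.
{} does not satisfy the backdoor criterion.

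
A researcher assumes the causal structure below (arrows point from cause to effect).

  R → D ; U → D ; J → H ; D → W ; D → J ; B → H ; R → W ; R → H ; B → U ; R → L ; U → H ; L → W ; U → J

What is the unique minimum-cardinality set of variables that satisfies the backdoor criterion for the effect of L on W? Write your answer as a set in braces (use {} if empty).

Variables eligible for adjustment (non-descendants of L, excluding L and W): {B, D, H, J, R, U}.
Backdoor paths from L to W:
  P1: L <- R -> D -> W
  P2: L <- R -> W
  P3: L <- R -> H <- B -> U -> D -> W
  P4: L <- R -> H <- B -> U -> J <- D -> W
  P5: L <- R -> H <- U -> D -> W
  P6: L <- R -> H <- U -> J <- D -> W
  P7: L <- R -> H <- J <- U -> D -> W
  P8: L <- R -> H <- J <- D -> W
The empty set is not sufficient: P1 (L <- R -> D -> W) has no collider blocking it and no conditioned non-collider, so it is open.
Try {R}:
  P1: blocked at fork node R ∈ conditioning set.
  P2: blocked at fork node R ∈ conditioning set.
  P3: blocked at fork node R ∈ conditioning set.
  P4: blocked at fork node R ∈ conditioning set.
  P5: blocked at fork node R ∈ conditioning set.
  P6: blocked at fork node R ∈ conditioning set.
  P7: blocked at fork node R ∈ conditioning set.
  P8: blocked at fork node R ∈ conditioning set.
{R} contains no descendant of L and blocks every backdoor path.
No other singleton works — e.g. {B} leaves P1 open — so {R} is the unique smallest valid adjustment set.

{R}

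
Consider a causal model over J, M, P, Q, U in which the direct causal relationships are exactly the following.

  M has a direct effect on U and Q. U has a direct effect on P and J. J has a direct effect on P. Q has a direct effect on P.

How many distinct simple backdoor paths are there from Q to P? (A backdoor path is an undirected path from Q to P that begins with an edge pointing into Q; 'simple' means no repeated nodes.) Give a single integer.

2

A backdoor path from Q to P is any simple undirected path whose first edge points into Q (i.e. leaves Q via a parent).
Parents of Q: {M}.
Enumerating:
  P1: Q <- M -> U -> J -> P
  P2: Q <- M -> U -> P
That exhausts the simple backdoor paths. Count: 2.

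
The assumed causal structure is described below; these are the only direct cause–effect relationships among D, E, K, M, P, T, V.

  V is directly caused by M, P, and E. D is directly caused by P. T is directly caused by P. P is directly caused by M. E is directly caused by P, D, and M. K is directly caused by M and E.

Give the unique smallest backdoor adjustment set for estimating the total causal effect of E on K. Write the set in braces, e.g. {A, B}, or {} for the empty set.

Variables eligible for adjustment (non-descendants of E, excluding E and K): {D, M, P, T}.
Backdoor paths from E to K:
  P1: E <- M -> K
  P2: E <- P <- M -> K
  P3: E <- P -> V <- M -> K
  P4: E <- D <- P <- M -> K
  P5: E <- D <- P -> V <- M -> K
The empty set is not sufficient: P1 (E <- M -> K) has no collider blocking it and no conditioned non-collider, so it is open.
Try {M}:
  P1: blocked at fork node M ∈ conditioning set.
  P2: blocked at fork node M ∈ conditioning set.
  P3: blocked at collider V (neither it nor any descendant is in the conditioning set).
  P4: blocked at fork node M ∈ conditioning set.
  P5: blocked at collider V (neither it nor any descendant is in the conditioning set).
{M} contains no descendant of E and blocks every backdoor path.
No other singleton works — e.g. {P} leaves P1 open — so {M} is the unique smallest valid adjustment set.

{M}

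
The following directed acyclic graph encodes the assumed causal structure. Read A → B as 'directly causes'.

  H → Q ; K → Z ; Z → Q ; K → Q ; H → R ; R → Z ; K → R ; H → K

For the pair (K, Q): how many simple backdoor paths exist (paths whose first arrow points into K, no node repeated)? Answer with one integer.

A backdoor path from K to Q is any simple undirected path whose first edge points into K (i.e. leaves K via a parent).
Parents of K: {H}.
Enumerating:
  P1: K <- H -> R -> Z -> Q
  P2: K <- H -> Q
That exhausts the simple backdoor paths. Count: 2.

2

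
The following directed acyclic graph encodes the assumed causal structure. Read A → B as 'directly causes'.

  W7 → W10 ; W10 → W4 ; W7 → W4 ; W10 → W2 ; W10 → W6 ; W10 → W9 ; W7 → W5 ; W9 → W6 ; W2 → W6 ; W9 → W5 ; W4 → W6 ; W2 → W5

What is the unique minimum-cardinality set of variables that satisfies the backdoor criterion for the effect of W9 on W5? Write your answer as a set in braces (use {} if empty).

Variables eligible for adjustment (non-descendants of W9, excluding W9 and W5): {W10, W2, W4, W7}.
Backdoor paths from W9 to W5:
  P1: W9 <- W10 <- W7 -> W5
  P2: W9 <- W10 <- W7 -> W4 -> W6 <- W2 -> W5
  P3: W9 <- W10 -> W2 -> W5
  P4: W9 <- W10 -> W2 -> W6 <- W4 <- W7 -> W5
  P5: W9 <- W10 -> W4 <- W7 -> W5
  P6: W9 <- W10 -> W4 -> W6 <- W2 -> W5
  P7: W9 <- W10 -> W6 <- W2 -> W5
  P8: W9 <- W10 -> W6 <- W4 <- W7 -> W5
The empty set is not sufficient: P1 (W9 <- W10 <- W7 -> W5) has no collider blocking it and no conditioned non-collider, so it is open.
Try {W10}:
  P1: blocked at chain node W10 ∈ conditioning set.
  P2: blocked at chain node W10 ∈ conditioning set.
  P3: blocked at fork node W10 ∈ conditioning set.
  P4: blocked at fork node W10 ∈ conditioning set.
  P5: blocked at fork node W10 ∈ conditioning set.
  P6: blocked at fork node W10 ∈ conditioning set.
  P7: blocked at fork node W10 ∈ conditioning set.
  P8: blocked at fork node W10 ∈ conditioning set.
{W10} contains no descendant of W9 and blocks every backdoor path.
No other singleton works — e.g. {W7} leaves P3 open — so {W10} is the unique smallest valid adjustment set.

{W10}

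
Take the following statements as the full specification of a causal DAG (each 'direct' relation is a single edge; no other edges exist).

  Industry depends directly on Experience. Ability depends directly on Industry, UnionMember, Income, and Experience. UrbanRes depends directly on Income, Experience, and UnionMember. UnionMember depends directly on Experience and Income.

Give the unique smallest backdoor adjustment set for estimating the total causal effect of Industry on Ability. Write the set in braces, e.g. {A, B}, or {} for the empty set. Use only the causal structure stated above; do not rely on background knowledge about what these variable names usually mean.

Variables eligible for adjustment (non-descendants of Industry, excluding Industry and Ability): {Experience, Income, UnionMember, UrbanRes}.
Backdoor paths from Industry to Ability:
  P1: Industry <- Experience -> UnionMember <- Income -> Ability
  P2: Industry <- Experience -> UnionMember -> UrbanRes <- Income -> Ability
  P3: Industry <- Experience -> UnionMember -> Ability
  P4: Industry <- Experience -> UrbanRes <- Income -> UnionMember -> Ability
  P5: Industry <- Experience -> UrbanRes <- Income -> Ability
  P6: Industry <- Experience -> UrbanRes <- UnionMember <- Income -> Ability
  P7: Industry <- Experience -> UrbanRes <- UnionMember -> Ability
  P8: Industry <- Experience -> Ability
The empty set is not sufficient: P3 (Industry <- Experience -> UnionMember -> Ability) has no collider blocking it and no conditioned non-collider, so it is open.
Try {Experience}:
  P1: blocked at fork node Experience ∈ conditioning set.
  P2: blocked at fork node Experience ∈ conditioning set.
  P3: blocked at fork node Experience ∈ conditioning set.
  P4: blocked at fork node Experience ∈ conditioning set.
  P5: blocked at fork node Experience ∈ conditioning set.
  P6: blocked at fork node Experience ∈ conditioning set.
  P7: blocked at fork node Experience ∈ conditioning set.
  P8: blocked at fork node Experience ∈ conditioning set.
{Experience} contains no descendant of Industry and blocks every backdoor path.
No other singleton works — e.g. {Income} leaves P3 open — so {Experience} is the unique smallest valid adjustment set.

{Experience}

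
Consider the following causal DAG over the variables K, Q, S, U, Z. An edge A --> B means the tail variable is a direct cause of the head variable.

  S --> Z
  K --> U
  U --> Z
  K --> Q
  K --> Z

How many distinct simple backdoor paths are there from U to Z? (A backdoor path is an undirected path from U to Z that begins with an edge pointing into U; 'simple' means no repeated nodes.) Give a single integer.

1

A backdoor path from U to Z is any simple undirected path whose first edge points into U (i.e. leaves U via a parent).
Parents of U: {K}.
Enumerating:
  P1: U <- K -> Z
That exhausts the simple backdoor paths. Count: 1.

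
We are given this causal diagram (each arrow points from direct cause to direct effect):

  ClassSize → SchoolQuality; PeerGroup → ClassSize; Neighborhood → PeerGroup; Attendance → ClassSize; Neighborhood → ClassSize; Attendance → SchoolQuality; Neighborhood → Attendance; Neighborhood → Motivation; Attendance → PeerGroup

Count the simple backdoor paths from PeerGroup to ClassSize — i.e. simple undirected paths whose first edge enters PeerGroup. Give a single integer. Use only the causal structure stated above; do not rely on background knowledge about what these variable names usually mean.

A backdoor path from PeerGroup to ClassSize is any simple undirected path whose first edge points into PeerGroup (i.e. leaves PeerGroup via a parent).
Parents of PeerGroup: {Attendance, Neighborhood}.
Enumerating:
  P1: PeerGroup <- Neighborhood -> Attendance -> ClassSize
  P2: PeerGroup <- Neighborhood -> Attendance -> SchoolQuality <- ClassSize
  P3: PeerGroup <- Neighborhood -> ClassSize
  P4: PeerGroup <- Attendance <- Neighborhood -> ClassSize
  P5: PeerGroup <- Attendance -> ClassSize
  P6: PeerGroup <- Attendance -> SchoolQuality <- ClassSize
That exhausts the simple backdoor paths. Count: 6.

6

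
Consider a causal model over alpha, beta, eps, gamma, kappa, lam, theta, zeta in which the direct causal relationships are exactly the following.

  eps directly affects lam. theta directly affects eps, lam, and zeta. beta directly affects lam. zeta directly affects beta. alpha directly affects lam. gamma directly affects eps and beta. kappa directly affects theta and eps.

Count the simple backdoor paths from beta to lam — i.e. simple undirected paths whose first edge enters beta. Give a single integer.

6

A backdoor path from beta to lam is any simple undirected path whose first edge points into beta (i.e. leaves beta via a parent).
Parents of beta: {gamma, zeta}.
Enumerating:
  P1: beta <- gamma -> eps <- kappa -> theta -> lam
  P2: beta <- gamma -> eps <- theta -> lam
  P3: beta <- gamma -> eps -> lam
  P4: beta <- zeta <- theta <- kappa -> eps -> lam
  P5: beta <- zeta <- theta -> eps -> lam
  P6: beta <- zeta <- theta -> lam
That exhausts the simple backdoor paths. Count: 6.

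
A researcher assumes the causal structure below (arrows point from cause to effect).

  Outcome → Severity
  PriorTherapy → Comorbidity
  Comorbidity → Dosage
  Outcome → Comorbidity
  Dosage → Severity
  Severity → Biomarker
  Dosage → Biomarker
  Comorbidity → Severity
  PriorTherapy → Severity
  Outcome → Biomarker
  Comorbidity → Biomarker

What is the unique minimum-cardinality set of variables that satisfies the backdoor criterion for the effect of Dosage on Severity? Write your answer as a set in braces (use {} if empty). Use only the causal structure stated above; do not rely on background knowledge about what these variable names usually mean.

Variables eligible for adjustment (non-descendants of Dosage, excluding Dosage and Severity): {Comorbidity, Outcome, PriorTherapy}.
Backdoor paths from Dosage to Severity:
  P1: Dosage <- Comorbidity <- PriorTherapy -> Severity
  P2: Dosage <- Comorbidity <- Outcome -> Severity
  P3: Dosage <- Comorbidity <- Outcome -> Biomarker <- Severity
  P4: Dosage <- Comorbidity -> Severity
  P5: Dosage <- Comorbidity -> Biomarker <- Outcome -> Severity
  P6: Dosage <- Comorbidity -> Biomarker <- Severity
The empty set is not sufficient: P1 (Dosage <- Comorbidity <- PriorTherapy -> Severity) has no collider blocking it and no conditioned non-collider, so it is open.
Try {Comorbidity}:
  P1: blocked at chain node Comorbidity ∈ conditioning set.
  P2: blocked at chain node Comorbidity ∈ conditioning set.
  P3: blocked at chain node Comorbidity ∈ conditioning set.
  P4: blocked at fork node Comorbidity ∈ conditioning set.
  P5: blocked at fork node Comorbidity ∈ conditioning set.
  P6: blocked at fork node Comorbidity ∈ conditioning set.
{Comorbidity} contains no descendant of Dosage and blocks every backdoor path.
No other singleton works — e.g. {PriorTherapy} leaves P2 open — so {Comorbidity} is the unique smallest valid adjustment set.

{Comorbidity}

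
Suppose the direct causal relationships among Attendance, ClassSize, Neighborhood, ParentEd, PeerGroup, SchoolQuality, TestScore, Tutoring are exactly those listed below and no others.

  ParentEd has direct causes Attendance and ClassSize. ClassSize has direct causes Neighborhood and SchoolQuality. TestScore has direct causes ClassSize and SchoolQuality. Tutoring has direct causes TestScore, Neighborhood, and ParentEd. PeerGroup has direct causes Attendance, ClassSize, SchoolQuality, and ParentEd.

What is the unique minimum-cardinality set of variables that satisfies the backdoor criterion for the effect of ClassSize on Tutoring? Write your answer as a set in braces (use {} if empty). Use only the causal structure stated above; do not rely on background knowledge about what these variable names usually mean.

Variables eligible for adjustment (non-descendants of ClassSize, excluding ClassSize and Tutoring): {Attendance, Neighborhood, SchoolQuality}.
Backdoor paths from ClassSize to Tutoring:
  P1: ClassSize <- SchoolQuality -> PeerGroup <- Attendance -> ParentEd -> Tutoring
  P2: ClassSize <- SchoolQuality -> PeerGroup <- ParentEd -> Tutoring
  P3: ClassSize <- SchoolQuality -> TestScore -> Tutoring
  P4: ClassSize <- Neighborhood -> Tutoring
The empty set is not sufficient: P3 (ClassSize <- SchoolQuality -> TestScore -> Tutoring) has no collider blocking it and no conditioned non-collider, so it is open.
Try {Neighborhood, SchoolQuality}:
  P1: blocked at fork node SchoolQuality ∈ conditioning set.
  P2: blocked at fork node SchoolQuality ∈ conditioning set.
  P3: blocked at fork node SchoolQuality ∈ conditioning set.
  P4: blocked at fork node Neighborhood ∈ conditioning set.
{Neighborhood, SchoolQuality} contains no descendant of ClassSize and blocks every backdoor path.
Every element of {Neighborhood, SchoolQuality} is needed (dropping Neighborhood leaves P4 open; dropping SchoolQuality leaves P3 open), so no proper subset is valid.
Among all size-2 subsets of the eligible variables, only {Neighborhood, SchoolQuality} blocks every backdoor path, so it is the unique smallest valid adjustment set.

{Neighborhood, SchoolQuality}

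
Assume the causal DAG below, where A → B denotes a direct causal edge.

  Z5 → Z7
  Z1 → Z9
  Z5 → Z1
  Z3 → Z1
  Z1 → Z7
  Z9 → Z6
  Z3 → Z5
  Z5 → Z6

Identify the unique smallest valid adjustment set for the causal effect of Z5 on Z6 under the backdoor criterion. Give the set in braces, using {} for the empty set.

Variables eligible for adjustment (non-descendants of Z5, excluding Z5 and Z6): {Z3}.
Backdoor paths from Z5 to Z6:
  P1: Z5 <- Z3 -> Z1 -> Z9 -> Z6
The empty set is not sufficient: P1 (Z5 <- Z3 -> Z1 -> Z9 -> Z6) has no collider blocking it and no conditioned non-collider, so it is open.
Try {Z3}:
  P1: blocked at fork node Z3 ∈ conditioning set.
{Z3} contains no descendant of Z5 and blocks every backdoor path.
{Z3} is the unique smallest valid adjustment set.

{Z3}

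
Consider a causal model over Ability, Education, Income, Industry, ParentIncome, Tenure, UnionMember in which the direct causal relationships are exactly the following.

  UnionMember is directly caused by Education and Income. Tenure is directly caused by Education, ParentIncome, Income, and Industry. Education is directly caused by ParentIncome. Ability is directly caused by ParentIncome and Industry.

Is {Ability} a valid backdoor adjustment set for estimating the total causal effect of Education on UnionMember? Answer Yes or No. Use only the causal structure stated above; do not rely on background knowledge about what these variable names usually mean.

Yes

Backdoor paths from Education to UnionMember (paths whose first edge points into Education):
  P1: Education <- ParentIncome -> Ability <- Industry -> Tenure <- Income -> UnionMember
  P2: Education <- ParentIncome -> Tenure <- Income -> UnionMember
Condition 1 (no descendant of Education in the set): holds — descendants of Education are {Tenure, UnionMember}; none are in {Ability}.
Condition 2 (every backdoor path blocked by {Ability}):
  P1: blocked at collider Tenure (neither it nor any descendant is in the conditioning set).
  P2: blocked at collider Tenure (neither it nor any descendant is in the conditioning set).
{Ability} satisfies the backdoor criterion.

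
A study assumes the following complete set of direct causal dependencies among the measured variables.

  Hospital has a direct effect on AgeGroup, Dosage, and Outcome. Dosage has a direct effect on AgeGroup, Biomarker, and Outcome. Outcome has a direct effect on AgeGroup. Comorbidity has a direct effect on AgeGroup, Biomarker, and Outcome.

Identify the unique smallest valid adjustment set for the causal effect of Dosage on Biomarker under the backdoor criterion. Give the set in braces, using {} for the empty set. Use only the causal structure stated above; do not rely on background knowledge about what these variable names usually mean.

Variables eligible for adjustment (non-descendants of Dosage, excluding Dosage and Biomarker): {Comorbidity, Hospital}.
Backdoor paths from Dosage to Biomarker:
  P1: Dosage <- Hospital -> Outcome <- Comorbidity -> Biomarker
  P2: Dosage <- Hospital -> Outcome -> AgeGroup <- Comorbidity -> Biomarker
  P3: Dosage <- Hospital -> AgeGroup <- Comorbidity -> Biomarker
  P4: Dosage <- Hospital -> AgeGroup <- Outcome <- Comorbidity -> Biomarker
Each backdoor path contains an unconditioned collider, so every path is already blocked with the empty conditioning set:
  P1: blocked at collider Outcome (neither it nor any descendant is in the conditioning set).
  P2: blocked at collider AgeGroup (neither it nor any descendant is in the conditioning set).
  P3: blocked at collider AgeGroup (neither it nor any descendant is in the conditioning set).
  P4: blocked at collider AgeGroup (neither it nor any descendant is in the conditioning set).
The empty set is therefore the unique smallest valid set.

{}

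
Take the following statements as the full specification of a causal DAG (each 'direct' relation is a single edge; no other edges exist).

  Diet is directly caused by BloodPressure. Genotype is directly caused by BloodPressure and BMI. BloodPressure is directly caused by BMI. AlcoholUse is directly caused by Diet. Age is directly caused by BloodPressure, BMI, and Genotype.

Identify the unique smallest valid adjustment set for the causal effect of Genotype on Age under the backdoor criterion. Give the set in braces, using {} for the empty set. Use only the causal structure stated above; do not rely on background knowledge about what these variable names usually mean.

{BMI, BloodPressure}

Variables eligible for adjustment (non-descendants of Genotype, excluding Genotype and Age): {AlcoholUse, BMI, BloodPressure, Diet}.
Backdoor paths from Genotype to Age:
  P1: Genotype <- BMI -> BloodPressure -> Age
  P2: Genotype <- BMI -> Age
  P3: Genotype <- BloodPressure <- BMI -> Age
  P4: Genotype <- BloodPressure -> Age
The empty set is not sufficient: P1 (Genotype <- BMI -> BloodPressure -> Age) has no collider blocking it and no conditioned non-collider, so it is open.
Try {BMI, BloodPressure}:
  P1: blocked at fork node BMI ∈ conditioning set.
  P2: blocked at fork node BMI ∈ conditioning set.
  P3: blocked at chain node BloodPressure ∈ conditioning set.
  P4: blocked at fork node BloodPressure ∈ conditioning set.
{BMI, BloodPressure} contains no descendant of Genotype and blocks every backdoor path.
Every element of {BMI, BloodPressure} is needed (dropping BMI leaves P2 open; dropping BloodPressure leaves P4 open), so no proper subset is valid.
Among all size-2 subsets of the eligible variables, only {BMI, BloodPressure} blocks every backdoor path, so it is the unique smallest valid adjustment set.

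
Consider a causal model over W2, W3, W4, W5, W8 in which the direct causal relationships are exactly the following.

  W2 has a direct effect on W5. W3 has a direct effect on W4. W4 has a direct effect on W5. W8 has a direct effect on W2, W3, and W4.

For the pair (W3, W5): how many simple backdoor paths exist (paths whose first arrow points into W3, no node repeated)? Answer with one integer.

2

A backdoor path from W3 to W5 is any simple undirected path whose first edge points into W3 (i.e. leaves W3 via a parent).
Parents of W3: {W8}.
Enumerating:
  P1: W3 <- W8 -> W2 -> W5
  P2: W3 <- W8 -> W4 -> W5
That exhausts the simple backdoor paths. Count: 2.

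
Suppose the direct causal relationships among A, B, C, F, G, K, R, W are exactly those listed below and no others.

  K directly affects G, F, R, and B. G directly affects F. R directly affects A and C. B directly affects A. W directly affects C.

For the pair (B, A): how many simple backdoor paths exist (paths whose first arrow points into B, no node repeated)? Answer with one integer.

A backdoor path from B to A is any simple undirected path whose first edge points into B (i.e. leaves B via a parent).
Parents of B: {K}.
Enumerating:
  P1: B <- K -> R -> A
That exhausts the simple backdoor paths. Count: 1.

1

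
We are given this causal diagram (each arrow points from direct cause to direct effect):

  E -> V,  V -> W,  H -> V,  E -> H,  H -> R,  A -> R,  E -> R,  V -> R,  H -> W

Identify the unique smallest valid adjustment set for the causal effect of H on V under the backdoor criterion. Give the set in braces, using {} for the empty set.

{E}

Variables eligible for adjustment (non-descendants of H, excluding H and V): {A, E}.
Backdoor paths from H to V:
  P1: H <- E -> V
  P2: H <- E -> R <- V
The empty set is not sufficient: P1 (H <- E -> V) has no collider blocking it and no conditioned non-collider, so it is open.
Try {E}:
  P1: blocked at fork node E ∈ conditioning set.
  P2: blocked at fork node E ∈ conditioning set.
{E} contains no descendant of H and blocks every backdoor path.
No other singleton works — e.g. {A} leaves P1 open — so {E} is the unique smallest valid adjustment set.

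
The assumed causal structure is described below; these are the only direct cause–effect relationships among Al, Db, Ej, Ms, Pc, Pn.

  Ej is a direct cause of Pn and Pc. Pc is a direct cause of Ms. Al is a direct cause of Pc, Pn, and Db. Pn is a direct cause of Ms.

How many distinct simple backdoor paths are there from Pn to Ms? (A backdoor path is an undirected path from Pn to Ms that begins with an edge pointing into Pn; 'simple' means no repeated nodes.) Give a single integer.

2

A backdoor path from Pn to Ms is any simple undirected path whose first edge points into Pn (i.e. leaves Pn via a parent).
Parents of Pn: {Al, Ej}.
Enumerating:
  P1: Pn <- Al -> Pc -> Ms
  P2: Pn <- Ej -> Pc -> Ms
That exhausts the simple backdoor paths. Count: 2.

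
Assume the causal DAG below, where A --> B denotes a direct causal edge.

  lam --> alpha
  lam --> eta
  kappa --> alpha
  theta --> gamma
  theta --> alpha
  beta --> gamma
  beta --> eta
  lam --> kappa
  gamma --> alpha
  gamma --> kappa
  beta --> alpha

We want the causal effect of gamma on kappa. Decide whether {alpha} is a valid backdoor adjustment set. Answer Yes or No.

No

Backdoor paths from gamma to kappa (paths whose first edge points into gamma):
  P1: gamma <- beta -> eta <- lam -> kappa
  P2: gamma <- beta -> eta <- lam -> alpha <- kappa
  P3: gamma <- beta -> alpha <- lam -> kappa
  P4: gamma <- beta -> alpha <- kappa
  P5: gamma <- theta -> alpha <- beta -> eta <- lam -> kappa
  P6: gamma <- theta -> alpha <- lam -> kappa
  P7: gamma <- theta -> alpha <- kappa
Condition 1 (no descendant of gamma in the set): FAILS — alpha is a descendant of gamma.
Condition 2 (every backdoor path blocked by {alpha}):
  P1: blocked at collider eta (neither it nor any descendant is in the conditioning set).
  P2: blocked at collider eta (neither it nor any descendant is in the conditioning set).
  P3: open — collider(s) alpha are conditioned on (or have a conditioned descendant) and no non-collider on the path is in the set.
  P4: open — collider(s) alpha are conditioned on (or have a conditioned descendant) and no non-collider on the path is in the set.
  P5: blocked at collider eta (neither it nor any descendant is in the conditioning set).
  P6: open — collider(s) alpha are conditioned on (or have a conditioned descendant) and no non-collider on the path is in the set.
  P7: open — collider(s) alpha are conditioned on (or have a conditioned descendant) and no non-collider on the path is in the set.
{alpha} does not satisfy the backdoor criterion.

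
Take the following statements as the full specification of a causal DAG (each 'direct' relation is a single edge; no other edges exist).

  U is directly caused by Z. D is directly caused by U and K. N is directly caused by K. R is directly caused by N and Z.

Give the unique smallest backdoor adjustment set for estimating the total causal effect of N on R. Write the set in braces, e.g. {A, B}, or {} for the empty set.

{}

Variables eligible for adjustment (non-descendants of N, excluding N and R): {D, K, U, Z}.
Backdoor paths from N to R:
  P1: N <- K -> D <- U <- Z -> R
Each backdoor path contains an unconditioned collider, so every path is already blocked with the empty conditioning set:
  P1: blocked at collider D (neither it nor any descendant is in the conditioning set).
The empty set is therefore the unique smallest valid set.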